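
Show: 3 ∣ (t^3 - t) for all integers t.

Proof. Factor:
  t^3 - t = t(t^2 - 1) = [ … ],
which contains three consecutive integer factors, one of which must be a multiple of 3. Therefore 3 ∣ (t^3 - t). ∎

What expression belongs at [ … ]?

t(t^2 - 1) = t(t - 1)(t + 1) = (t - 1)t(t + 1).
These three factors are consecutive integers, so their product is divisible by 3.

(t - 1)t(t + 1)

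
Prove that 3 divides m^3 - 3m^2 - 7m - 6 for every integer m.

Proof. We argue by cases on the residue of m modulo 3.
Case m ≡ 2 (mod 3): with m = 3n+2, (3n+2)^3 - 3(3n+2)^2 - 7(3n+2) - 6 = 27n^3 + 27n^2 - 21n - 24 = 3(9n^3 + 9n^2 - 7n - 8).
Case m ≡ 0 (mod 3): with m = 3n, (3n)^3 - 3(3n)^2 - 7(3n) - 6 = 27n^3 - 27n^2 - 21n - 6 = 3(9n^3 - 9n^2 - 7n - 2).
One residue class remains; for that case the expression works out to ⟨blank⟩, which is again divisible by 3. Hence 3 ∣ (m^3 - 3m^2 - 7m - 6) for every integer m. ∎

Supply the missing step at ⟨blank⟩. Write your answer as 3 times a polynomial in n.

3(9n^3 - 10n - 5)

Only m ≡ 1 (mod 3) is unaccounted for. Put m = 3n+1:
(3n+1)^3 - 3(3n+1)^2 - 7(3n+1) - 6 expands to 27n^3 - 30n - 15,
and factoring out 3 leaves 3(9n^3 - 10n - 5).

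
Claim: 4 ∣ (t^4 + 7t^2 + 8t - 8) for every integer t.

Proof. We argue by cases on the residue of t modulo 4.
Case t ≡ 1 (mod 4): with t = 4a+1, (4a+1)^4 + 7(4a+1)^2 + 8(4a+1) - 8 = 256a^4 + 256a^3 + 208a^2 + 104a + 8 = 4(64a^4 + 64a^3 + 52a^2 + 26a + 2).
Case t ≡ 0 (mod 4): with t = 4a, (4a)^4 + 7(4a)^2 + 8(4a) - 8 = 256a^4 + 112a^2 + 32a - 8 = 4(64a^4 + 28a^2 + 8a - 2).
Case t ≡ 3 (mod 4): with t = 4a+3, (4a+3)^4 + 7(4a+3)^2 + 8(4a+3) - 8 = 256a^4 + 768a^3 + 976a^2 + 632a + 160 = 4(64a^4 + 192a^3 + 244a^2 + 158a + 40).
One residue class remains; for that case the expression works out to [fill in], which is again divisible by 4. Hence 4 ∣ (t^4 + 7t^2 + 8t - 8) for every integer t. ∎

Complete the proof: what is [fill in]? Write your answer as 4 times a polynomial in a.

The residues treated are {1, 0, 3}, so the missing case is t ≡ 2 (mod 4); write t = 4a+2.
Then (4a+2)^4 + 7(4a+2)^2 + 8(4a+2) - 8 = 256a^4 + 512a^3 + 496a^2 + 272a + 52 = 4(64a^4 + 128a^3 + 124a^2 + 68a + 13).

4(64a^4 + 128a^3 + 124a^2 + 68a + 13)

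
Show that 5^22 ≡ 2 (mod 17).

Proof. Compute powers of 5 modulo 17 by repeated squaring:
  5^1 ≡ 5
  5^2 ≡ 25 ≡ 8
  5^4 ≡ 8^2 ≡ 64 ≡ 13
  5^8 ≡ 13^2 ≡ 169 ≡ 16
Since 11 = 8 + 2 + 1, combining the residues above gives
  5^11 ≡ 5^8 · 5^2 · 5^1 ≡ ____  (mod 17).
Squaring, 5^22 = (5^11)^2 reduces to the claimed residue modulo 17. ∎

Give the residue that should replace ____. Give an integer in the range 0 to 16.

11

5^8 · 5^2 · 5^1 ≡ 16 · 8 · 5 = 640.
640 mod 17 = 11, so 5^11 ≡ 11 (mod 17).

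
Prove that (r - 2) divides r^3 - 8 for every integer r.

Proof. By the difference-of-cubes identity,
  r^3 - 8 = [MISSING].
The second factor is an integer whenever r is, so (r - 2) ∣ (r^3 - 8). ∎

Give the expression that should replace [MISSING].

a^3 - b^3 = (a - b)(a^2 + ab + b^2). With a = r, b = 2:
r^3 - 8 = (r - 2)(r^2 + 2r + 4).

(r - 2)(r^2 + 2r + 4)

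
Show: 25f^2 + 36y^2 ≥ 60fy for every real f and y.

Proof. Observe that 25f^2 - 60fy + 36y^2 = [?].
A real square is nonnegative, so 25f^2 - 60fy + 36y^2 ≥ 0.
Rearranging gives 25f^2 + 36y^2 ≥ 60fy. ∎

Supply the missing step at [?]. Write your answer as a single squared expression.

25f^2 - 60fy + 36y^2 is a perfect-square trinomial: the outer terms are (5f)^2 and (6y)^2, and the cross term is -2·5f·6y.
So 25f^2 - 60fy + 36y^2 = (5f - 6y)^2 ≥ 0.

(5f - 6y)^2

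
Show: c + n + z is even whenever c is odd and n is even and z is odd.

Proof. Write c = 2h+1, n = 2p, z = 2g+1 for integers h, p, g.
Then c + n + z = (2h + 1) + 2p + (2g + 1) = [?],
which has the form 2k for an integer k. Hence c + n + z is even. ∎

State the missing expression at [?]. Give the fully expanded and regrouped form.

2(g + h + p + 1)

Expanding: (2h + 1) + 2p + (2g + 1) = 2g + 2h + 2p + 2.
Every term is even; pulling out the factor of 2 gives 2(g + h + p + 1).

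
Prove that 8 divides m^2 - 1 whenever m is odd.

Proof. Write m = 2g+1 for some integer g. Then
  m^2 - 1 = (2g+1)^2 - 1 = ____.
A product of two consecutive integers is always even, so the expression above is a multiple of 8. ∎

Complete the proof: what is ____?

(2g+1)^2 - 1 = 4g^2 + 4g + 1 - 1 = 4g^2 + 4g = 4g(g+1).
Since g and g+1 are consecutive, g(g+1) is even, and 4·(even) is a multiple of 8.

4g(g + 1)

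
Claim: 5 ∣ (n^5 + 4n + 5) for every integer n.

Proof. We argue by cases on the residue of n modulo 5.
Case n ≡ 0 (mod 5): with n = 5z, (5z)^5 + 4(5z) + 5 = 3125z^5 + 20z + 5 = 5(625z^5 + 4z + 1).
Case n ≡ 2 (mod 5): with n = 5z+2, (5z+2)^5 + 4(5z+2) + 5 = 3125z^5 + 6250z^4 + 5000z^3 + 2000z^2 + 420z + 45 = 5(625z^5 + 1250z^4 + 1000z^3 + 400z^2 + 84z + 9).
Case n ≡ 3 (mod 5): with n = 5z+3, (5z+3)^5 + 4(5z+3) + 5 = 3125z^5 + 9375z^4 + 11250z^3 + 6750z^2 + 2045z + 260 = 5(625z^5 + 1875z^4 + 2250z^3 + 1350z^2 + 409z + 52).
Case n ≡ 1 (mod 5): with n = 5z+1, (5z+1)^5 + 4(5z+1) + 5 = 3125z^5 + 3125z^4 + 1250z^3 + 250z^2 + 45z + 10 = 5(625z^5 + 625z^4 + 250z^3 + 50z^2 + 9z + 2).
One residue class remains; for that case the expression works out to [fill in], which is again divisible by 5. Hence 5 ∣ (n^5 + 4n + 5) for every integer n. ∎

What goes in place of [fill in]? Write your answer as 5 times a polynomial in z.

5(625z^5 + 2500z^4 + 4000z^3 + 3200z^2 + 1284z + 209)

Only n ≡ 4 (mod 5) is unaccounted for. Put n = 5z+4:
(5z+4)^5 + 4(5z+4) + 5 expands to 3125z^5 + 12500z^4 + 20000z^3 + 16000z^2 + 6420z + 1045,
and factoring out 5 leaves 5(625z^5 + 2500z^4 + 4000z^3 + 3200z^2 + 1284z + 209).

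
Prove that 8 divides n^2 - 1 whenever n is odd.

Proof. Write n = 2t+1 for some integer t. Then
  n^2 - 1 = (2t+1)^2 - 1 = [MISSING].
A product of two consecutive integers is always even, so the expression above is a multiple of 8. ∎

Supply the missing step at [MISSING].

(2t+1)^2 - 1 = 4t^2 + 4t + 1 - 1 = 4t^2 + 4t = 4t(t+1).
Since t and t+1 are consecutive, t(t+1) is even, and 4·(even) is a multiple of 8.

4t(t + 1)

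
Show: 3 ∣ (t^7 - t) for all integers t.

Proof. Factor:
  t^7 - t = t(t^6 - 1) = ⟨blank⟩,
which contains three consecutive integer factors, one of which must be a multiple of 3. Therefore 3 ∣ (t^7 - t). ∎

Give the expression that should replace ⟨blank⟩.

(t - 1)t(t + 1)(t^4 + t^2 + 1)

t^6 - 1 = (t^2 - 1)(t^4 + t^2 + 1), and t^2 - 1 = (t-1)(t+1).
So t(t^6 - 1) = (t - 1)t(t + 1)(t^4 + t^2 + 1).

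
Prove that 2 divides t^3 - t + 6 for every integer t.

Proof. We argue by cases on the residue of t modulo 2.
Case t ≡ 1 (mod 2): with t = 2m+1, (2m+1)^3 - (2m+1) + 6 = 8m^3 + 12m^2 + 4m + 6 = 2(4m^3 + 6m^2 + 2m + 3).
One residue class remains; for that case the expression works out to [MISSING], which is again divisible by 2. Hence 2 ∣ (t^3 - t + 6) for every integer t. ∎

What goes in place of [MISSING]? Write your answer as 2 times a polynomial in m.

2(4m^3 - m + 3)

Only t ≡ 0 (mod 2) is unaccounted for. Put t = 2m:
(2m)^3 - (2m) + 6 expands to 8m^3 - 2m + 6,
and factoring out 2 leaves 2(4m^3 - m + 3).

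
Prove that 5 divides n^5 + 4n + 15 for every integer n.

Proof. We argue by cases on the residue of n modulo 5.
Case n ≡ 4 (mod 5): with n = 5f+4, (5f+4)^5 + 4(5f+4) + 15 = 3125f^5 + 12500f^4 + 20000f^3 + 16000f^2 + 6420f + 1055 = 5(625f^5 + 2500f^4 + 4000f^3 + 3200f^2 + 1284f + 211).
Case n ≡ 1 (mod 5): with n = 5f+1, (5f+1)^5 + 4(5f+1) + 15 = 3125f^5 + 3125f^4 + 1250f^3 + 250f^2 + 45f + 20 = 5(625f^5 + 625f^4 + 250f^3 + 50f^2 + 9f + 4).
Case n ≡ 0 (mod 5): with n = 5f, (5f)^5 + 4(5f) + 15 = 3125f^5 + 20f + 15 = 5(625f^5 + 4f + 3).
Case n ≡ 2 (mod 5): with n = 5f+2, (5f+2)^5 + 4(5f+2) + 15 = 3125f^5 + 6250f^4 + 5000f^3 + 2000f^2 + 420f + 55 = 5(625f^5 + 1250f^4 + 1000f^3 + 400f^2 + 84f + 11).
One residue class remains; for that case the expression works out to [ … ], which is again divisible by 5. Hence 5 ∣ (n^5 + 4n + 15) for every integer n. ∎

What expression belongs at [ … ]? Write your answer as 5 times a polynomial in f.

5(625f^5 + 1875f^4 + 2250f^3 + 1350f^2 + 409f + 54)

The residues treated are {4, 1, 0, 2}, so the missing case is n ≡ 3 (mod 5); write n = 5f+3.
Then (5f+3)^5 + 4(5f+3) + 15 = 3125f^5 + 9375f^4 + 11250f^3 + 6750f^2 + 2045f + 270 = 5(625f^5 + 1875f^4 + 2250f^3 + 1350f^2 + 409f + 54).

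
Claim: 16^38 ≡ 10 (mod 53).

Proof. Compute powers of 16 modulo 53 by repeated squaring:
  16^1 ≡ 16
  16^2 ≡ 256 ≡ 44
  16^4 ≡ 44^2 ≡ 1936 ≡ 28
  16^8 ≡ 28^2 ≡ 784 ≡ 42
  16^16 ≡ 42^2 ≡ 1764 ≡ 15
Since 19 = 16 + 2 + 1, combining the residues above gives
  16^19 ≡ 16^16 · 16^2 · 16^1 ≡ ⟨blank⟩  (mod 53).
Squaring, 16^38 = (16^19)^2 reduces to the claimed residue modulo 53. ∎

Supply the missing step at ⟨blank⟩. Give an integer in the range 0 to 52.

Multiply the listed residues: 15 · 44 · 16 = 660 → 10560.
Reducing modulo 53: 10560 = 199·53 + 13, so 16^19 ≡ 13.

13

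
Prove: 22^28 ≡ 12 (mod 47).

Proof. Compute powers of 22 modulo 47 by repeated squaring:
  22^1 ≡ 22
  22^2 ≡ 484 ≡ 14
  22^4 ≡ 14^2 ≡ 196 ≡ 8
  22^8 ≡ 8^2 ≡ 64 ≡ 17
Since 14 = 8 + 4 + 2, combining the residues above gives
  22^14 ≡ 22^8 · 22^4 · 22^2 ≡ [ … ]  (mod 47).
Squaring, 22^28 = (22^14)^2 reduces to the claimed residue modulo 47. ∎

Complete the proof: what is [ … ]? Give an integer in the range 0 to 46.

22^8 · 22^4 · 22^2 ≡ 17 · 8 · 14 = 1904.
1904 mod 47 = 24, so 22^14 ≡ 24 (mod 47).

24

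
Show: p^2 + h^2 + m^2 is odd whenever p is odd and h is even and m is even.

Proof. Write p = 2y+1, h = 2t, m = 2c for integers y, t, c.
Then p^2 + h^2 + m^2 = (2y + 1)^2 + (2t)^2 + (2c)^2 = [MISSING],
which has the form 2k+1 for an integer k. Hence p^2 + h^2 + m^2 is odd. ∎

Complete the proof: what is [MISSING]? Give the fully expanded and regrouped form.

Expanding: (2y + 1)^2 + (2t)^2 + (2c)^2 = 4c^2 + 4t^2 + 4y^2 + 4y + 1.
Every term except the constant is even, so this is 2(2c^2 + 2t^2 + 2y^2 + 2y) + 1,
and 2c^2 + 2t^2 + 2y^2 + 2y ∈ ℤ gives the required form.

2(2c^2 + 2t^2 + 2y^2 + 2y) + 1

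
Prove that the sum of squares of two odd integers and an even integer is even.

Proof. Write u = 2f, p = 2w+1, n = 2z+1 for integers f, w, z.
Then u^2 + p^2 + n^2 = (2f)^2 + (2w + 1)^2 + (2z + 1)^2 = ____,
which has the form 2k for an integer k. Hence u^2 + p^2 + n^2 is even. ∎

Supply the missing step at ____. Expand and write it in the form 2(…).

2(2f^2 + 2w^2 + 2w + 2z^2 + 2z + 1)

(2f)^2 + (2w + 1)^2 + (2z + 1)^2 = 4f^2 + 4w^2 + 4w + 4z^2 + 4z + 2
= 2(2f^2 + 2w^2 + 2w + 2z^2 + 2z + 1).
Since 2f^2 + 2w^2 + 2w + 2z^2 + 2z + 1 is an integer, the sum of squares is of the form 2k for an integer k.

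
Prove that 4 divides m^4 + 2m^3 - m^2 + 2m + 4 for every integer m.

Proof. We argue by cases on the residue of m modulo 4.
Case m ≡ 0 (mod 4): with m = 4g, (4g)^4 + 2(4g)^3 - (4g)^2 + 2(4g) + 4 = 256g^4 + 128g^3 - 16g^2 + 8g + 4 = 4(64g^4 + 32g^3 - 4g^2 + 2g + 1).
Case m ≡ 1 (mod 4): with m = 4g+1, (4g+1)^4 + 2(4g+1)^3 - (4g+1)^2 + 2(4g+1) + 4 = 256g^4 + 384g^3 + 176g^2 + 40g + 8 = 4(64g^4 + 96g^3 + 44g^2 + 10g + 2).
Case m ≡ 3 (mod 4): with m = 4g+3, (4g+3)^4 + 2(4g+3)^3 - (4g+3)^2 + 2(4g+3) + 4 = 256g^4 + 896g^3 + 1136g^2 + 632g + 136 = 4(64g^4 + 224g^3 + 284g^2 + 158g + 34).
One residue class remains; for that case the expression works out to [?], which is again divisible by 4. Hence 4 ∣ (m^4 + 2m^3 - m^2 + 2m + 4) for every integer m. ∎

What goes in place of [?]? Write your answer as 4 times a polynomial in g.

The residues treated are {0, 1, 3}, so the missing case is m ≡ 2 (mod 4); write m = 4g+2.
Then (4g+2)^4 + 2(4g+2)^3 - (4g+2)^2 + 2(4g+2) + 4 = 256g^4 + 640g^3 + 560g^2 + 216g + 36 = 4(64g^4 + 160g^3 + 140g^2 + 54g + 9).

4(64g^4 + 160g^3 + 140g^2 + 54g + 9)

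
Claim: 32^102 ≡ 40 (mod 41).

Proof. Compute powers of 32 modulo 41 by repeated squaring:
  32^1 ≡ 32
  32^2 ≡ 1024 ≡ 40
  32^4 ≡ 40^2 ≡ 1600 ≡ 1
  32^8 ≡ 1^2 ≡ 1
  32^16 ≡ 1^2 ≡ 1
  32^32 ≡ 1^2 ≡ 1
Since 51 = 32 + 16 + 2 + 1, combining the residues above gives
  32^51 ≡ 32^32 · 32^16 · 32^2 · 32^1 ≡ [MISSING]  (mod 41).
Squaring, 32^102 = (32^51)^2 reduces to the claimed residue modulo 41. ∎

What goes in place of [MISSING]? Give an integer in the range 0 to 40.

32^32 · 32^16 · 32^2 · 32^1 ≡ 1 · 1 · 40 · 32 = 1280.
1280 mod 41 = 9, so 32^51 ≡ 9 (mod 41).

9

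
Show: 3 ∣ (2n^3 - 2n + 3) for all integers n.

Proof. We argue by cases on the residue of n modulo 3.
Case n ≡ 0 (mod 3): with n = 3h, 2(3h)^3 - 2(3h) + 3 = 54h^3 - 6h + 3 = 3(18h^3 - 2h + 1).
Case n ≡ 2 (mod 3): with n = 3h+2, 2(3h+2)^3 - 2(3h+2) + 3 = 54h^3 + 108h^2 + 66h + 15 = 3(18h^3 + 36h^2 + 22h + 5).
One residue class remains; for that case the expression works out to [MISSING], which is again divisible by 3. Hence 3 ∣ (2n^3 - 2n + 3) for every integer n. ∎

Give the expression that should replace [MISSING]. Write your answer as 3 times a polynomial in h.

3(18h^3 + 18h^2 + 4h + 1)

The residues treated are {0, 2}, so the missing case is n ≡ 1 (mod 3); write n = 3h+1.
Then 2(3h+1)^3 - 2(3h+1) + 3 = 54h^3 + 54h^2 + 12h + 3 = 3(18h^3 + 18h^2 + 4h + 1).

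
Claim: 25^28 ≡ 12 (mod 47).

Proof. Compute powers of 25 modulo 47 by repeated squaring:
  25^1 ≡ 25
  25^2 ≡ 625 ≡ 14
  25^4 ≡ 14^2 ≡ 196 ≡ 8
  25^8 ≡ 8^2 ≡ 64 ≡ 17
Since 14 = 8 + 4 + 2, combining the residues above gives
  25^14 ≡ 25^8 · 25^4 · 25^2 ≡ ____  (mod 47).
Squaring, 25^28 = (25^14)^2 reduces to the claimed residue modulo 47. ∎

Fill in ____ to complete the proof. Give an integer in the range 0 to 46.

24

25^8 · 25^4 · 25^2 ≡ 17 · 8 · 14 = 1904.
1904 mod 47 = 24, so 25^14 ≡ 24 (mod 47).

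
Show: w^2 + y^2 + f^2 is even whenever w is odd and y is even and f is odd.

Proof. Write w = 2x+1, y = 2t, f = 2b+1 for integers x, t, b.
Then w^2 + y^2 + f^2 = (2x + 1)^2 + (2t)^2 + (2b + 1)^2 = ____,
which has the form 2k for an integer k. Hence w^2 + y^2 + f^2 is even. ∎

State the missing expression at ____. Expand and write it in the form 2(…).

2(2b^2 + 2b + 2t^2 + 2x^2 + 2x + 1)

(2x + 1)^2 + (2t)^2 + (2b + 1)^2 = 4b^2 + 4b + 4t^2 + 4x^2 + 4x + 2
= 2(2b^2 + 2b + 2t^2 + 2x^2 + 2x + 1).
Since 2b^2 + 2b + 2t^2 + 2x^2 + 2x + 1 is an integer, the sum of squares is of the form 2k for an integer k.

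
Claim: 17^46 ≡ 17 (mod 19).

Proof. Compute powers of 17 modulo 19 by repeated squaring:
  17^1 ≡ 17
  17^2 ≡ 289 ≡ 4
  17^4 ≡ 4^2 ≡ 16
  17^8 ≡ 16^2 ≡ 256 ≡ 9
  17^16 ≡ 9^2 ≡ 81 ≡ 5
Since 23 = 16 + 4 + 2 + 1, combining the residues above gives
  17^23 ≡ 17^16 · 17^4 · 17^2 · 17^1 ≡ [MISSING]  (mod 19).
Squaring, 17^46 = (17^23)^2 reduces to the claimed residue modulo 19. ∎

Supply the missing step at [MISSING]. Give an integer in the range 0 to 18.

Multiply the listed residues: 5 · 16 · 4 · 17 = 80 → 320 → 5440.
Reducing modulo 19: 5440 = 286·19 + 6, so 17^23 ≡ 6.

6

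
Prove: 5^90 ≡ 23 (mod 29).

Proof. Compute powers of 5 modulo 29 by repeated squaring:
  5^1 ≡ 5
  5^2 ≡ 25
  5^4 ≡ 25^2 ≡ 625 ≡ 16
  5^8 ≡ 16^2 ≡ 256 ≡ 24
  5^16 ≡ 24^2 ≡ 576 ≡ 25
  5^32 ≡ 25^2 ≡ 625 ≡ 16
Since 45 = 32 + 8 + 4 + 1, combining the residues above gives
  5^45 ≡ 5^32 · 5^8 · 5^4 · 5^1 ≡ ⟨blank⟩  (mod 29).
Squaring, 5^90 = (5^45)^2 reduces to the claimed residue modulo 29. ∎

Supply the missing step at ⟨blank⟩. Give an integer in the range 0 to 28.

5^32 · 5^8 · 5^4 · 5^1 ≡ 16 · 24 · 16 · 5 = 30720.
30720 mod 29 = 9, so 5^45 ≡ 9 (mod 29).

9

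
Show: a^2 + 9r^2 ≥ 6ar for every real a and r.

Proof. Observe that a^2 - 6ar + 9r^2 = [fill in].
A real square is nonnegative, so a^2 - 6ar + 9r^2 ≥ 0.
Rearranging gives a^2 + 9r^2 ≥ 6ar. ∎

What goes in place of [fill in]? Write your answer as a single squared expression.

a^2 - 6ar + 9r^2 is a perfect-square trinomial: the outer terms are (a)^2 and (3r)^2, and the cross term is -2·a·3r.
So a^2 - 6ar + 9r^2 = (a - 3r)^2 ≥ 0.

(a - 3r)^2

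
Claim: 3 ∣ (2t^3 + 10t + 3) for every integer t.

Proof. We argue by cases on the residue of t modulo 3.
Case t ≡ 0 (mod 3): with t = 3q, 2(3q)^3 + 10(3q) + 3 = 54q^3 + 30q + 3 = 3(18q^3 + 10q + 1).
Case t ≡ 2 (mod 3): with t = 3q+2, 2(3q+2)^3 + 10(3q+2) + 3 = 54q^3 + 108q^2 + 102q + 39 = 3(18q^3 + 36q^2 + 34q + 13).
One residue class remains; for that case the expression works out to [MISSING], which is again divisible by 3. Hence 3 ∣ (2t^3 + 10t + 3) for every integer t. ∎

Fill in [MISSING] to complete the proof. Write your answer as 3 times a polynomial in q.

Only t ≡ 1 (mod 3) is unaccounted for. Put t = 3q+1:
2(3q+1)^3 + 10(3q+1) + 3 expands to 54q^3 + 54q^2 + 48q + 15,
and factoring out 3 leaves 3(18q^3 + 18q^2 + 16q + 5).

3(18q^3 + 18q^2 + 16q + 5)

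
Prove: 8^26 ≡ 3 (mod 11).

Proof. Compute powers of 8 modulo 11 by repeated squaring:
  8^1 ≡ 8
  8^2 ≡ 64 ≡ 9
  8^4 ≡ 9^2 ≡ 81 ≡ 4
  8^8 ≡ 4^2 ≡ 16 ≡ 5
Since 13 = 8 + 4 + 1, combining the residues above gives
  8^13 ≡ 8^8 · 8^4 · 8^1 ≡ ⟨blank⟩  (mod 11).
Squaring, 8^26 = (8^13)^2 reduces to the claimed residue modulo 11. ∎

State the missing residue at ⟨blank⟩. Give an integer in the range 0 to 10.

Multiply the listed residues: 5 · 4 · 8 = 20 → 160.
Reducing modulo 11: 160 = 14·11 + 6, so 8^13 ≡ 6.

6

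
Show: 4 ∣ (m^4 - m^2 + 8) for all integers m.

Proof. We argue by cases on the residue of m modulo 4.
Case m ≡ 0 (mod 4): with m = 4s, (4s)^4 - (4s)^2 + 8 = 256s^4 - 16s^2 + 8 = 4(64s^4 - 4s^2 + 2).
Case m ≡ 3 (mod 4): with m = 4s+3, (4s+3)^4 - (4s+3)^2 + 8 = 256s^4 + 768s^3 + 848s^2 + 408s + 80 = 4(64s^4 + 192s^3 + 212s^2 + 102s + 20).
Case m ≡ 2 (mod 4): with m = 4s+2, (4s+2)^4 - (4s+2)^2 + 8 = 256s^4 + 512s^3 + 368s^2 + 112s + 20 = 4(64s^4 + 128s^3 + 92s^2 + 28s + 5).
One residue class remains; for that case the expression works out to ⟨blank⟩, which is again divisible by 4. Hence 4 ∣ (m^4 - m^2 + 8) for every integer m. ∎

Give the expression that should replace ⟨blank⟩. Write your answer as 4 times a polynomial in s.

4(64s^4 + 64s^3 + 20s^2 + 2s + 2)

The residues treated are {0, 3, 2}, so the missing case is m ≡ 1 (mod 4); write m = 4s+1.
Then (4s+1)^4 - (4s+1)^2 + 8 = 256s^4 + 256s^3 + 80s^2 + 8s + 8 = 4(64s^4 + 64s^3 + 20s^2 + 2s + 2).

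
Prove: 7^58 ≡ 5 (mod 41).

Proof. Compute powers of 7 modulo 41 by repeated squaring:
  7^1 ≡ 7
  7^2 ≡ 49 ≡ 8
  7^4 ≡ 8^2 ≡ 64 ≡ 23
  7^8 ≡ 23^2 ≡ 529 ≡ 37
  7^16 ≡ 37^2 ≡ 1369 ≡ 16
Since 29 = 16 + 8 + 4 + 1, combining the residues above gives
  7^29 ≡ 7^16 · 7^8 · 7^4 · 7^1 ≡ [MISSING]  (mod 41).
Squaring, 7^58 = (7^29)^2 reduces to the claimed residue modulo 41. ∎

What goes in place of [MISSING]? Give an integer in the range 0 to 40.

7^16 · 7^8 · 7^4 · 7^1 ≡ 16 · 37 · 23 · 7 = 95312.
95312 mod 41 = 28, so 7^29 ≡ 28 (mod 41).

28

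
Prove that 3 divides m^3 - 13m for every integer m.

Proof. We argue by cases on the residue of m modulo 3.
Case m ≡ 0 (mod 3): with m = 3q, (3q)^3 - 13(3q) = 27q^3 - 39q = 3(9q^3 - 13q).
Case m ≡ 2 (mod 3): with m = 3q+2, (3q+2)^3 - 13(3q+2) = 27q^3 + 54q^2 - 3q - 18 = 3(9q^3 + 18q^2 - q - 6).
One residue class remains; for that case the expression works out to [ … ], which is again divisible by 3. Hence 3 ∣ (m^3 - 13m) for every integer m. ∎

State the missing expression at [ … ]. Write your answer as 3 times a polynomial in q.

3(9q^3 + 9q^2 - 10q - 4)

Only m ≡ 1 (mod 3) is unaccounted for. Put m = 3q+1:
(3q+1)^3 - 13(3q+1) expands to 27q^3 + 27q^2 - 30q - 12,
and factoring out 3 leaves 3(9q^3 + 9q^2 - 10q - 4).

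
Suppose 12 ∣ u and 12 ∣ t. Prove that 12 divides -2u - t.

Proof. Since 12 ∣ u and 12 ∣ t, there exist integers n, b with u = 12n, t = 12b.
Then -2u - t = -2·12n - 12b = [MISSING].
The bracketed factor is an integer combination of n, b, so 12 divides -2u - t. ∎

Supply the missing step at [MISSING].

Pull the common 12 out of every term: -2·12n - 12b = 12(-b - 2n).
-b - 2n is an integer, which exhibits the divisibility.

12(-b - 2n)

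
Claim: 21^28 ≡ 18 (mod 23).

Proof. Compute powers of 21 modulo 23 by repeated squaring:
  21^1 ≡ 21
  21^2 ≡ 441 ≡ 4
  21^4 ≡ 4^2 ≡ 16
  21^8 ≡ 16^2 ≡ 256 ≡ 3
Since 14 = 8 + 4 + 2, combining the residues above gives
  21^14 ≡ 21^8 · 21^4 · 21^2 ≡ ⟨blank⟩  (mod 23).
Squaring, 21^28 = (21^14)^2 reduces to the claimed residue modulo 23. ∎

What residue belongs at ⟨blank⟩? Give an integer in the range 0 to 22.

Multiply the listed residues: 3 · 16 · 4 = 48 → 192.
Reducing modulo 23: 192 = 8·23 + 8, so 21^14 ≡ 8.

8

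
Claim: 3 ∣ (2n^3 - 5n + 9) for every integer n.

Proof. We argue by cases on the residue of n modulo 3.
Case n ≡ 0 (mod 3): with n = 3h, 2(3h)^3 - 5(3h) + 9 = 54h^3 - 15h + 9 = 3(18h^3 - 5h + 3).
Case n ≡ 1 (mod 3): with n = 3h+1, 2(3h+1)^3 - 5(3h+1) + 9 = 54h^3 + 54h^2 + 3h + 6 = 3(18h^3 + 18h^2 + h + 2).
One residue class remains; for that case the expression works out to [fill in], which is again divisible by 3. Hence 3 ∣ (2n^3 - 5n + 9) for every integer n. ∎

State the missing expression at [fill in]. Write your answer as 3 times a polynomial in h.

Only n ≡ 2 (mod 3) is unaccounted for. Put n = 3h+2:
2(3h+2)^3 - 5(3h+2) + 9 expands to 54h^3 + 108h^2 + 57h + 15,
and factoring out 3 leaves 3(18h^3 + 36h^2 + 19h + 5).

3(18h^3 + 36h^2 + 19h + 5)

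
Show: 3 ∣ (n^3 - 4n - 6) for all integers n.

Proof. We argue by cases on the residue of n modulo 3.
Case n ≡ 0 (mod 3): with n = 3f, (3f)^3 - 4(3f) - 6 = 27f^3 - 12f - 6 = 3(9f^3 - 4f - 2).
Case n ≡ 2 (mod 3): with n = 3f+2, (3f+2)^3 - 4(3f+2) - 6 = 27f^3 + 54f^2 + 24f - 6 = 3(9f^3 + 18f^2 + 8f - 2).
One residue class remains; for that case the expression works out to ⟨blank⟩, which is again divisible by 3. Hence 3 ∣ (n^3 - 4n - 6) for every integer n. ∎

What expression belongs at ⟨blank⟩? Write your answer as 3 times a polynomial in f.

Only n ≡ 1 (mod 3) is unaccounted for. Put n = 3f+1:
(3f+1)^3 - 4(3f+1) - 6 expands to 27f^3 + 27f^2 - 3f - 9,
and factoring out 3 leaves 3(9f^3 + 9f^2 - f - 3).

3(9f^3 + 9f^2 - f - 3)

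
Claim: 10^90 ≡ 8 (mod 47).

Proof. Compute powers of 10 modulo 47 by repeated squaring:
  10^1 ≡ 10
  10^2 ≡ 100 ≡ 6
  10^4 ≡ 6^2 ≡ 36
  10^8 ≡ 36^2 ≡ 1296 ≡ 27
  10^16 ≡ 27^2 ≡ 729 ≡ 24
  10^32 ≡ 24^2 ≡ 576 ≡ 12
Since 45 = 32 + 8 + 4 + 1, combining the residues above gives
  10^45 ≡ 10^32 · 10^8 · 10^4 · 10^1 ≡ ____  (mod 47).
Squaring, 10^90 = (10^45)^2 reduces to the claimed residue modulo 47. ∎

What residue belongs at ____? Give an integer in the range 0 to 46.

Multiply the listed residues: 12 · 27 · 36 · 10 = 324 → 11664 → 116640.
Reducing modulo 47: 116640 = 2481·47 + 33, so 10^45 ≡ 33.

33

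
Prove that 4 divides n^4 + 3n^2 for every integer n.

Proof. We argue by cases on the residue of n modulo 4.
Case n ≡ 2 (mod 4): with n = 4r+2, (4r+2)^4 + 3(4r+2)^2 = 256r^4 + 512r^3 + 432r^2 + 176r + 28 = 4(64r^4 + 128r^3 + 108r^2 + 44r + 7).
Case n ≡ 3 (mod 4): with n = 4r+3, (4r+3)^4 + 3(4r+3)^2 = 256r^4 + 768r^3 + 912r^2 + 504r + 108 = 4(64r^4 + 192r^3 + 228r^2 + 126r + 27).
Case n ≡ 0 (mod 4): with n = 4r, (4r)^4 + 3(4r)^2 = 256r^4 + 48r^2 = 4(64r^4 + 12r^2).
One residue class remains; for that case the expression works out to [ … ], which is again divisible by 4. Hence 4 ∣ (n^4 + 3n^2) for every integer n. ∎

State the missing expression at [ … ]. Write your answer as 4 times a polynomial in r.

The residues treated are {2, 3, 0}, so the missing case is n ≡ 1 (mod 4); write n = 4r+1.
Then (4r+1)^4 + 3(4r+1)^2 = 256r^4 + 256r^3 + 144r^2 + 40r + 4 = 4(64r^4 + 64r^3 + 36r^2 + 10r + 1).

4(64r^4 + 64r^3 + 36r^2 + 10r + 1)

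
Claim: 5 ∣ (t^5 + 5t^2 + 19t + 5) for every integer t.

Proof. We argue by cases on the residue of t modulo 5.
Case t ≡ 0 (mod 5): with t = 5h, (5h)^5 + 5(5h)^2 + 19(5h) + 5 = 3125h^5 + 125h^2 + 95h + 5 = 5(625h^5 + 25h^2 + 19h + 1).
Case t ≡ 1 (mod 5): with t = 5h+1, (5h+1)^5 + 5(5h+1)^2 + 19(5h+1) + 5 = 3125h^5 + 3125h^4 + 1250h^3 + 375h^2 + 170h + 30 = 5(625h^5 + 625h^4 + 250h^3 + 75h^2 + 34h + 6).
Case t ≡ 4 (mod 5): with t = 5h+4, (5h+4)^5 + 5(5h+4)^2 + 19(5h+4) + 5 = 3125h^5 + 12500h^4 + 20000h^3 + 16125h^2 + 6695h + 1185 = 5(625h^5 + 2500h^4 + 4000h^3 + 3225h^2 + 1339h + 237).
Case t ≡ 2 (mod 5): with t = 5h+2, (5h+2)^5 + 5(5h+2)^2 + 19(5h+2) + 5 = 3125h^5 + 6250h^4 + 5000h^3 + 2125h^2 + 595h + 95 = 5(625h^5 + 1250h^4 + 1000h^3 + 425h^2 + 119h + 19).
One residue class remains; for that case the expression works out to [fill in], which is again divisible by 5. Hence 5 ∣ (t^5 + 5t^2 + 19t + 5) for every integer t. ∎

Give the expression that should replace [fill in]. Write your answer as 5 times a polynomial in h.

Only t ≡ 3 (mod 5) is unaccounted for. Put t = 5h+3:
(5h+3)^5 + 5(5h+3)^2 + 19(5h+3) + 5 expands to 3125h^5 + 9375h^4 + 11250h^3 + 6875h^2 + 2270h + 350,
and factoring out 5 leaves 5(625h^5 + 1875h^4 + 2250h^3 + 1375h^2 + 454h + 70).

5(625h^5 + 1875h^4 + 2250h^3 + 1375h^2 + 454h + 70)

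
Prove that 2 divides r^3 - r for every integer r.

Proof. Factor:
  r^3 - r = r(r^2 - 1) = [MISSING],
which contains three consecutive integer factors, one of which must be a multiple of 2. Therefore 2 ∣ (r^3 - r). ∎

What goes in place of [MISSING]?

(r - 1)r(r + 1)

r(r^2 - 1) = r(r - 1)(r + 1) = (r - 1)r(r + 1).
These three factors are consecutive integers, so their product is divisible by 2.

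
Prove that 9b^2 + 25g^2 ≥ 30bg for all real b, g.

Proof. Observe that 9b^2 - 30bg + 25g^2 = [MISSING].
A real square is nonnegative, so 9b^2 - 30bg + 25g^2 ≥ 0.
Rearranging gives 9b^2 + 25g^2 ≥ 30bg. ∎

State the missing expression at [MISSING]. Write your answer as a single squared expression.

The leading and trailing coefficients are 3^2 and 5^2, and 30 = 2·3·5, so the trinomial is (3b - 5g)^2.
Hence 9b^2 - 30bg + 25g^2 ≥ 0.

(3b - 5g)^2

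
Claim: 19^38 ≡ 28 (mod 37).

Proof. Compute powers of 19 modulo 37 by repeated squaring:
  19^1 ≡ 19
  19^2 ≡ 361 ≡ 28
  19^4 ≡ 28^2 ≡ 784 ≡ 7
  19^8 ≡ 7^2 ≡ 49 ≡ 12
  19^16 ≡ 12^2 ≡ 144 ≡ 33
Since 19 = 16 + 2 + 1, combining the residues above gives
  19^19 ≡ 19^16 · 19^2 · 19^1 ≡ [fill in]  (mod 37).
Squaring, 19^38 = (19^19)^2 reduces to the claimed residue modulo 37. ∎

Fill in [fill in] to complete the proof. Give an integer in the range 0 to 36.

Multiply the listed residues: 33 · 28 · 19 = 924 → 17556.
Reducing modulo 37: 17556 = 474·37 + 18, so 19^19 ≡ 18.

18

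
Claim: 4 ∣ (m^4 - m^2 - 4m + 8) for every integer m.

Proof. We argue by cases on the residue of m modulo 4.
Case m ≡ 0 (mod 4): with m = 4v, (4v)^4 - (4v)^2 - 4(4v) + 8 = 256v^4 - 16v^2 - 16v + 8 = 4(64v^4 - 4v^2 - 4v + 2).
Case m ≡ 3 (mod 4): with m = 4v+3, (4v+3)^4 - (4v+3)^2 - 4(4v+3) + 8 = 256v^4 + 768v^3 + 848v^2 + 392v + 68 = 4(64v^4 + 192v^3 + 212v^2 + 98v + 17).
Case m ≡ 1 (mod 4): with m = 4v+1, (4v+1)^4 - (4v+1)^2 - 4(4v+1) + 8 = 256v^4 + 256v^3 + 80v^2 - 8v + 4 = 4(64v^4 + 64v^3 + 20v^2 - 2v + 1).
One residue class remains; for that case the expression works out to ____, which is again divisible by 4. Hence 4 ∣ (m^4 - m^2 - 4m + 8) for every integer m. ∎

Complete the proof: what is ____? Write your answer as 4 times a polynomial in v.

4(64v^4 + 128v^3 + 92v^2 + 24v + 3)

The residues treated are {0, 3, 1}, so the missing case is m ≡ 2 (mod 4); write m = 4v+2.
Then (4v+2)^4 - (4v+2)^2 - 4(4v+2) + 8 = 256v^4 + 512v^3 + 368v^2 + 96v + 12 = 4(64v^4 + 128v^3 + 92v^2 + 24v + 3).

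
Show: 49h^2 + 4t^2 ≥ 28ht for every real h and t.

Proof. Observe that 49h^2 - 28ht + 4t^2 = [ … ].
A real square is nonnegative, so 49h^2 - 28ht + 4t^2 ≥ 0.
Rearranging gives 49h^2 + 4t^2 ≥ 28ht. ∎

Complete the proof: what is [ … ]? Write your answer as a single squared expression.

(7h - 2t)^2

The leading and trailing coefficients are 7^2 and 2^2, and 28 = 2·7·2, so the trinomial is (7h - 2t)^2.
Hence 49h^2 - 28ht + 4t^2 ≥ 0.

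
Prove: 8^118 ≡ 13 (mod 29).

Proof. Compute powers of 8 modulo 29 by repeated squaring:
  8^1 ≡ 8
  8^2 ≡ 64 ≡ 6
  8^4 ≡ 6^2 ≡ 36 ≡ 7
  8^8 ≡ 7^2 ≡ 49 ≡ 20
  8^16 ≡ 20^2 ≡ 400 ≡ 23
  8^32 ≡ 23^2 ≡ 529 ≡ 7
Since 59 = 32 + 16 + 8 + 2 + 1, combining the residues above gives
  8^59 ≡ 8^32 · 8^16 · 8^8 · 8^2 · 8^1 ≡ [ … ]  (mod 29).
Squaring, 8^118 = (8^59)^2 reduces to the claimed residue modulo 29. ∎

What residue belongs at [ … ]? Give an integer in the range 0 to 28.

19

Multiply the listed residues: 7 · 23 · 20 · 6 · 8 = 161 → 3220 → 19320 → 154560.
Reducing modulo 29: 154560 = 5329·29 + 19, so 8^59 ≡ 19.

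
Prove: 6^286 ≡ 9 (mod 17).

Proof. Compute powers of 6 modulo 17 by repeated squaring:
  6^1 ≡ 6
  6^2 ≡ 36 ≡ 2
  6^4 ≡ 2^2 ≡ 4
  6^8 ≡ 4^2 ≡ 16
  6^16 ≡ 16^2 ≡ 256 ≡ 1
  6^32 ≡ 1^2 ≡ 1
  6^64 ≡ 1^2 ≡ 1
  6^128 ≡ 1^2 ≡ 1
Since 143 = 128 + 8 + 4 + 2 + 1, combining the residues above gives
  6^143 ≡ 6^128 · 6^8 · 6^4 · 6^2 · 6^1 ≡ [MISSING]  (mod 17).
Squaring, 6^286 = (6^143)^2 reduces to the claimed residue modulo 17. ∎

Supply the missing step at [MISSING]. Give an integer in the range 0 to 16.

3

Multiply the listed residues: 1 · 16 · 4 · 2 · 6 = 16 → 64 → 128 → 768.
Reducing modulo 17: 768 = 45·17 + 3, so 6^143 ≡ 3.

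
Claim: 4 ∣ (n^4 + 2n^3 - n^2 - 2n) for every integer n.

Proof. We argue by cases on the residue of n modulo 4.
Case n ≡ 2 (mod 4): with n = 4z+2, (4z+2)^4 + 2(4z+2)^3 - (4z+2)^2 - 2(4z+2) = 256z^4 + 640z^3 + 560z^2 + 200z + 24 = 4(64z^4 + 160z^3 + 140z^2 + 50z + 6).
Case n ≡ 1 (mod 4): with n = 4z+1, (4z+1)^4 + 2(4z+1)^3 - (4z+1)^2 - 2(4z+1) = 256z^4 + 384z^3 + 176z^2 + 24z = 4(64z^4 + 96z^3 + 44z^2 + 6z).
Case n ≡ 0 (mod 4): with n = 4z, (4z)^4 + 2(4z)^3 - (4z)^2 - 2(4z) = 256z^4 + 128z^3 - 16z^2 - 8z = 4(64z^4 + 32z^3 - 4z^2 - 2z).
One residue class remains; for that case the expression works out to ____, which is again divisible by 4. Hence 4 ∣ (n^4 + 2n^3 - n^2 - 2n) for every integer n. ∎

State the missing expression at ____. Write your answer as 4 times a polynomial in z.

Only n ≡ 3 (mod 4) is unaccounted for. Put n = 4z+3:
(4z+3)^4 + 2(4z+3)^3 - (4z+3)^2 - 2(4z+3) expands to 256z^4 + 896z^3 + 1136z^2 + 616z + 120,
and factoring out 4 leaves 4(64z^4 + 224z^3 + 284z^2 + 154z + 30).

4(64z^4 + 224z^3 + 284z^2 + 154z + 30)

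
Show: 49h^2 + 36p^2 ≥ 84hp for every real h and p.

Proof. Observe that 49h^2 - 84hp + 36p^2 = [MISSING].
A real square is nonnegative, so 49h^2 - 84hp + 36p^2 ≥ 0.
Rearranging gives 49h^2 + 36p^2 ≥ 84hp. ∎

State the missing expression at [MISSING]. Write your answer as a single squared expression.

(7h - 6p)^2

49h^2 - 84hp + 36p^2 is a perfect-square trinomial: the outer terms are (7h)^2 and (6p)^2, and the cross term is -2·7h·6p.
So 49h^2 - 84hp + 36p^2 = (7h - 6p)^2 ≥ 0.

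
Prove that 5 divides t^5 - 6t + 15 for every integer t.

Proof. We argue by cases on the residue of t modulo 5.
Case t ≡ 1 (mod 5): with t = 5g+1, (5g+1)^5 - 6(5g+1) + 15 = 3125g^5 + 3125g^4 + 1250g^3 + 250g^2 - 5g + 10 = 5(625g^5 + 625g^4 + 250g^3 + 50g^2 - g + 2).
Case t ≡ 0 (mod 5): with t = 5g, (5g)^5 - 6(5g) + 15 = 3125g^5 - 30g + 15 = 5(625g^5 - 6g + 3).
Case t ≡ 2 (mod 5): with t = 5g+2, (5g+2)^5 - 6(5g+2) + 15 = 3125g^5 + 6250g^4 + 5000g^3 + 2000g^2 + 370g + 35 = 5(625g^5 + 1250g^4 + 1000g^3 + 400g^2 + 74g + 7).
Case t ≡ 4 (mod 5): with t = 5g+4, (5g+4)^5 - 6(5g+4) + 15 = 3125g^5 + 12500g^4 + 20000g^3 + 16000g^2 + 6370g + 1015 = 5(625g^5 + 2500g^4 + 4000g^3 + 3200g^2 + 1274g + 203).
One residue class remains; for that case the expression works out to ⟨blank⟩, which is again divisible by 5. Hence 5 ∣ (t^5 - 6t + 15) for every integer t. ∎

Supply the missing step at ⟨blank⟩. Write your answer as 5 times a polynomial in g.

The residues treated are {1, 0, 2, 4}, so the missing case is t ≡ 3 (mod 5); write t = 5g+3.
Then (5g+3)^5 - 6(5g+3) + 15 = 3125g^5 + 9375g^4 + 11250g^3 + 6750g^2 + 1995g + 240 = 5(625g^5 + 1875g^4 + 2250g^3 + 1350g^2 + 399g + 48).

5(625g^5 + 1875g^4 + 2250g^3 + 1350g^2 + 399g + 48)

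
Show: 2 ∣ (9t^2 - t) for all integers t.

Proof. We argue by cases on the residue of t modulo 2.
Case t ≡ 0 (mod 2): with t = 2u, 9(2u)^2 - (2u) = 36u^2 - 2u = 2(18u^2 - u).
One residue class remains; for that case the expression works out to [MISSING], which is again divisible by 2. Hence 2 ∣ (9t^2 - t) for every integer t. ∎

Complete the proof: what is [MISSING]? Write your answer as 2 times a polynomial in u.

2(18u^2 + 17u + 4)

Only t ≡ 1 (mod 2) is unaccounted for. Put t = 2u+1:
9(2u+1)^2 - (2u+1) expands to 36u^2 + 34u + 8,
and factoring out 2 leaves 2(18u^2 + 17u + 4).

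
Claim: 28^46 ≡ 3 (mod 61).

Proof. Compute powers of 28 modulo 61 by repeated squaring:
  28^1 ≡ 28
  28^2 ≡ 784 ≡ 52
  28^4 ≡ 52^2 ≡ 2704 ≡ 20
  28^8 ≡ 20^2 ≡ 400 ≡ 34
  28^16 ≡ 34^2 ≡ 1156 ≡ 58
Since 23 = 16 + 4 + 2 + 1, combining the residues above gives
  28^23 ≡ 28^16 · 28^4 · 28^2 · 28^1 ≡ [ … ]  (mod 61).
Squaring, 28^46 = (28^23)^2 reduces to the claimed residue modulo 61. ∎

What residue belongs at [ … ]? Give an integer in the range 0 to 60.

53

Multiply the listed residues: 58 · 20 · 52 · 28 = 1160 → 60320 → 1688960.
Reducing modulo 61: 1688960 = 27687·61 + 53, so 28^23 ≡ 53.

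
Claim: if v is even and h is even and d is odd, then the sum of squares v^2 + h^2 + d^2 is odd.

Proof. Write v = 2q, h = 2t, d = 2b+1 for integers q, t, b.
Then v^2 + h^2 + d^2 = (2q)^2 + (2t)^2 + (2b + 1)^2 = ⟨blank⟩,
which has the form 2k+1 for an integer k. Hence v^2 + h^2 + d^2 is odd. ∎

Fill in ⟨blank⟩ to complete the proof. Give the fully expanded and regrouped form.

Expanding: (2q)^2 + (2t)^2 + (2b + 1)^2 = 4b^2 + 4b + 4q^2 + 4t^2 + 1.
Every term except the constant is even, so this is 2(2b^2 + 2b + 2q^2 + 2t^2) + 1,
and 2b^2 + 2b + 2q^2 + 2t^2 ∈ ℤ gives the required form.

2(2b^2 + 2b + 2q^2 + 2t^2) + 1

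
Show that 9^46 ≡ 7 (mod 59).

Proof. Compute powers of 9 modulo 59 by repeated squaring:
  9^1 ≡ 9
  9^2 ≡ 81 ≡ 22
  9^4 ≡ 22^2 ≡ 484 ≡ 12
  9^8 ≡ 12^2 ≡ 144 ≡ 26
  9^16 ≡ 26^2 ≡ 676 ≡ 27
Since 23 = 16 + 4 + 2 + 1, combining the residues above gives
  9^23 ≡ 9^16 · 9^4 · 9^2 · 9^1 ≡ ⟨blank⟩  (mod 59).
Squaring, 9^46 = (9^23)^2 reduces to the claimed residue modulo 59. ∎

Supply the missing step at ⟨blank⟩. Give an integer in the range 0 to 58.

Multiply the listed residues: 27 · 12 · 22 · 9 = 324 → 7128 → 64152.
Reducing modulo 59: 64152 = 1087·59 + 19, so 9^23 ≡ 19.

19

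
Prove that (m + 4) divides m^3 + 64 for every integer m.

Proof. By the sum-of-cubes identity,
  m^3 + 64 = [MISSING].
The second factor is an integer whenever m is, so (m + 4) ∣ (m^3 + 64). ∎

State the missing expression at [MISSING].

Polynomial division of m^3 + 64 by m + 4 leaves remainder 0 and quotient m^2 - 4m + 16.
Hence m^3 + 64 = (m + 4)(m^2 - 4m + 16).

(m + 4)(m^2 - 4m + 16)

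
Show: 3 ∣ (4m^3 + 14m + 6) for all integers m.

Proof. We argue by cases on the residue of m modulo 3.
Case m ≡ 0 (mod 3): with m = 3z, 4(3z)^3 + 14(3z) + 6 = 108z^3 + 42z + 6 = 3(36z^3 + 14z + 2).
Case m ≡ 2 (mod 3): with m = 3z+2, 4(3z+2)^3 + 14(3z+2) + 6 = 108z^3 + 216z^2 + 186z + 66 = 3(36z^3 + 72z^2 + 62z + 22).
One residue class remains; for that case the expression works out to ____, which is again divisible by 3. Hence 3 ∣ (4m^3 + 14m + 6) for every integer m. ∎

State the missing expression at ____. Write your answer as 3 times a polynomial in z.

3(36z^3 + 36z^2 + 26z + 8)

The residues treated are {0, 2}, so the missing case is m ≡ 1 (mod 3); write m = 3z+1.
Then 4(3z+1)^3 + 14(3z+1) + 6 = 108z^3 + 108z^2 + 78z + 24 = 3(36z^3 + 36z^2 + 26z + 8).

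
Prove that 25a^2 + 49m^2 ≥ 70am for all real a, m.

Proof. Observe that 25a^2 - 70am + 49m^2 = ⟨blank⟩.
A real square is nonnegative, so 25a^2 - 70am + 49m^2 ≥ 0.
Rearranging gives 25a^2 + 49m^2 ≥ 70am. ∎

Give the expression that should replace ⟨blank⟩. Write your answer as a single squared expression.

The leading and trailing coefficients are 5^2 and 7^2, and 70 = 2·5·7, so the trinomial is (5a - 7m)^2.
Hence 25a^2 - 70am + 49m^2 ≥ 0.

(5a - 7m)^2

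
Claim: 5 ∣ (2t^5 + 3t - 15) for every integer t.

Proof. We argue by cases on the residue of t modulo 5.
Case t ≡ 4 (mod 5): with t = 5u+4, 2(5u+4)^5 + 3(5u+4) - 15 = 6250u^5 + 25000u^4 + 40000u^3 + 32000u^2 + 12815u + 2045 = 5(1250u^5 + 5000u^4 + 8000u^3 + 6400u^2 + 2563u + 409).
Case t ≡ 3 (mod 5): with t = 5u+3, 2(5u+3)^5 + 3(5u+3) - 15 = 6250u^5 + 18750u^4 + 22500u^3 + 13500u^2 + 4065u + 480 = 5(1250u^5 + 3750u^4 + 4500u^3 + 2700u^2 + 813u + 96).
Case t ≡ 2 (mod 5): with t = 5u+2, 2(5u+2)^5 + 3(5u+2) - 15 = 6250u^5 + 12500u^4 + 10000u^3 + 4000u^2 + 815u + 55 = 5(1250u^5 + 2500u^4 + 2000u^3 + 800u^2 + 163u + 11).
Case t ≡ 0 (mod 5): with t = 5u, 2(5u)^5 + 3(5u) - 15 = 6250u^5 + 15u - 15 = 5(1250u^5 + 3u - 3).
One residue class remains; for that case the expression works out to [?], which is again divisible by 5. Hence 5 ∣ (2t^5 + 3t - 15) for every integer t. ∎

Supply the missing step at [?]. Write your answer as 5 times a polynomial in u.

5(1250u^5 + 1250u^4 + 500u^3 + 100u^2 + 13u - 2)

Only t ≡ 1 (mod 5) is unaccounted for. Put t = 5u+1:
2(5u+1)^5 + 3(5u+1) - 15 expands to 6250u^5 + 6250u^4 + 2500u^3 + 500u^2 + 65u - 10,
and factoring out 5 leaves 5(1250u^5 + 1250u^4 + 500u^3 + 100u^2 + 13u - 2).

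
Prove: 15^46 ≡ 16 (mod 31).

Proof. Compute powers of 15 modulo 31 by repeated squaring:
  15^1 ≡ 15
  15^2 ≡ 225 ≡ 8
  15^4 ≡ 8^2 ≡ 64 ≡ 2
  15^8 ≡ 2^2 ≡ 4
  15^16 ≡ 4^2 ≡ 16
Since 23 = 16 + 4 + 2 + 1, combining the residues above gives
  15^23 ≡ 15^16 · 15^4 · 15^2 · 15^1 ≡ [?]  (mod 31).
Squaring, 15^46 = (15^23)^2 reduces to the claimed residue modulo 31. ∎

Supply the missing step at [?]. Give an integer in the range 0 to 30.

Multiply the listed residues: 16 · 2 · 8 · 15 = 32 → 256 → 3840.
Reducing modulo 31: 3840 = 123·31 + 27, so 15^23 ≡ 27.

27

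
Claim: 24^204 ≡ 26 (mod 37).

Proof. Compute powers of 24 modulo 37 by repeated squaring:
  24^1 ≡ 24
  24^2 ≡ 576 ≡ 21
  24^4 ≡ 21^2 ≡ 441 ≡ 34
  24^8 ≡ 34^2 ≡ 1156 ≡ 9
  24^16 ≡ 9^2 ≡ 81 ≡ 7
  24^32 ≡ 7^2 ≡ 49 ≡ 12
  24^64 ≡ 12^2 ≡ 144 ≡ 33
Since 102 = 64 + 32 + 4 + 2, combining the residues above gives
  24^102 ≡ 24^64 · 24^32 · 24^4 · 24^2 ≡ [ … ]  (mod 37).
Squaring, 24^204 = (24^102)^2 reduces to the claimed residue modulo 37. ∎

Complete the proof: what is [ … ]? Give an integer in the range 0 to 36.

Multiply the listed residues: 33 · 12 · 34 · 21 = 396 → 13464 → 282744.
Reducing modulo 37: 282744 = 7641·37 + 27, so 24^102 ≡ 27.

27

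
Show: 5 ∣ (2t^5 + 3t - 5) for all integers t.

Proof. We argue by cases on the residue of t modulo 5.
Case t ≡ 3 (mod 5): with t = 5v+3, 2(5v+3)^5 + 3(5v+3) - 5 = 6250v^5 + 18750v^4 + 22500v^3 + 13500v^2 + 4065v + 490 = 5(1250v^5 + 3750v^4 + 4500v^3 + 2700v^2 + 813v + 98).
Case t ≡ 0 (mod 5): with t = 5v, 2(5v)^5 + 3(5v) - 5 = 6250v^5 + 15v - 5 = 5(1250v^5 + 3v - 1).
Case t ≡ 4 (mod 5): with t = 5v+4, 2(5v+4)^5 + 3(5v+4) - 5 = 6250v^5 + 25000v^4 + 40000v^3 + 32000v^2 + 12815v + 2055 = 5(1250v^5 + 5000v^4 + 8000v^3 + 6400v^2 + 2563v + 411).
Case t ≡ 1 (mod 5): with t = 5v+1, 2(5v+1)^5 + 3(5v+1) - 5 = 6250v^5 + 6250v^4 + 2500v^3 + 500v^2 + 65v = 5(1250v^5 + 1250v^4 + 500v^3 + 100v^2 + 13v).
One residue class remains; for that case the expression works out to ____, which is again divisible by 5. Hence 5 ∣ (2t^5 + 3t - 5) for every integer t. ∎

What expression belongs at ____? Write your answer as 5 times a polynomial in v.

Only t ≡ 2 (mod 5) is unaccounted for. Put t = 5v+2:
2(5v+2)^5 + 3(5v+2) - 5 expands to 6250v^5 + 12500v^4 + 10000v^3 + 4000v^2 + 815v + 65,
and factoring out 5 leaves 5(1250v^5 + 2500v^4 + 2000v^3 + 800v^2 + 163v + 13).

5(1250v^5 + 2500v^4 + 2000v^3 + 800v^2 + 163v + 13)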